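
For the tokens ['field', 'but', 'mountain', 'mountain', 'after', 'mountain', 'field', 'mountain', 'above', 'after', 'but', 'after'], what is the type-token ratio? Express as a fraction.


Tokens: 12
Unique types: ('above', 'after', 'but', 'field', 'mountain') = 5
TTR = 5/12
Already in lowest terms.

5/12


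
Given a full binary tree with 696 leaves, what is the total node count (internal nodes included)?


Leaf nodes (terminals): 696
Internal nodes = n - 1 = 696 - 1 = 695
Total = leaves + internal = 696 + 695 = 1391

1391


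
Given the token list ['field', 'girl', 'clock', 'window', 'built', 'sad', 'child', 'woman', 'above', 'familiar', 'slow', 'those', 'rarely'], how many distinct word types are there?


Listing all tokens and tracking unique types:
  Token 1: 'field' -> NEW (unique so far: 1)
  Token 2: 'girl' -> NEW (unique so far: 2)
  Token 3: 'clock' -> NEW (unique so far: 3)
  Token 4: 'window' -> NEW (unique so far: 4)
  Token 5: 'built' -> NEW (unique so far: 5)
  Token 6: 'sad' -> NEW (unique so far: 6)
  Token 7: 'child' -> NEW (unique so far: 7)
  Token 8: 'woman' -> NEW (unique so far: 8)
  Token 9: 'above' -> NEW (unique so far: 9)
  Token 10: 'familiar' -> NEW (unique so far: 10)
  Token 11: 'slow' -> NEW (unique so far: 11)
  Token 12: 'those' -> NEW (unique so far: 12)
  Token 13: 'rarely' -> NEW (unique so far: 13)
Unique types: ('above', 'built', 'child', 'clock', 'familiar', 'field', 'girl', 'rarely', 'sad', 'slow', 'those', 'window', 'woman')
Vocabulary size: 13

13


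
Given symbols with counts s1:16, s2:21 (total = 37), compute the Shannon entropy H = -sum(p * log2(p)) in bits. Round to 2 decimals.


Computing entropy H = -sum(p_i * log2(p_i)):
  s1: p = 16/37 = 0.4324, -p*log2(p) = 0.5230
  s2: p = 21/37 = 0.5676, -p*log2(p) = 0.4638
H = sum of terms = 0.9868
Rounded to 2 decimals: 0.99

0.99


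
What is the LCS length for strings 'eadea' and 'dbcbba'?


DP table for LCS of 'eadea' and 'dbcbba':
       d  b  c  b  b  a
    0  0  0  0  0  0  0
  e 0  0  0  0  0  0  0
  a 0  0  0  0  0  0  1
  d 0  1  1  1  1  1  1
  e 0  1  1  1  1  1  1
  a 0  1  1  1  1  1  2
LCS: 'da'
LCS length = 2

2


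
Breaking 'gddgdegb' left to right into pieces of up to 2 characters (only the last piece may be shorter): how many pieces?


'gddgdegb' has 8 characters.
Chunking with max size 2:
  Chunk 1: 'gd' (positions 0-1)
  Chunk 2: 'dg' (positions 2-3)
  Chunk 3: 'de' (positions 4-5)
  Chunk 4: 'gb' (positions 6-7)
Total chunks: ceil(8 / 2) = 4

4


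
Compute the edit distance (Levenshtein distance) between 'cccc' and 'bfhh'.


Building DP table for s1='cccc' (len 4) and s2='bfhh' (len 4):
       b  f  h  h
    0  1  2  3  4
  c 1  1  2  3  4
  c 2  2  2  3  4
  c 3  3  3  3  4
  c 4  4  4  4  4
Edit distance = dp[4][4] = 4

4


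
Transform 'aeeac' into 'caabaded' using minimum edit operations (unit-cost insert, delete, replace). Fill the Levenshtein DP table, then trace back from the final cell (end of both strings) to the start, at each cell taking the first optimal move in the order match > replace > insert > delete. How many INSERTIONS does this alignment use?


Edit distance = 6. Backtracking from cell (5, 8) with preference match > replace > insert > delete,
then listing the resulting alignment 'aeeac' -> 'caabaded' left to right:
  Step 1: insert 'c' [insertion #1]
  Step 2: keep 'a'
  Step 3: replace e->a
  Step 4: replace e->b
  Step 5: keep 'a'
  Step 6: insert 'd' [insertion #2]
  Step 7: insert 'e' [insertion #3]
  Step 8: replace c->d
Total insertions: 3

3


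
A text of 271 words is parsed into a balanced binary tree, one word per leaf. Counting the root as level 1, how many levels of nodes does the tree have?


In a balanced binary tree with n leaves the deepest leaf is ceil(log2(n)) edges below the root,
so counting node levels inclusive of root and leaves gives ceil(log2(n)) + 1 levels.
log2(271) = 8.0821
ceil(8.0821) = 9
levels = 9 + 1 = 10

10


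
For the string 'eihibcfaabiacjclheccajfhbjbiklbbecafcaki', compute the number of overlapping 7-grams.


String 'eihibcfaabiacjclheccajfhbjbiklbbecafcaki' has length L = 40.
Number of overlapping n-grams = L - n + 1
Substituting: 40 - 7 + 1 = 34

34


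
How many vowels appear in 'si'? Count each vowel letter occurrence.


Scanning each character of 'si':
  Position 1: 's' -> consonant (running count: 0)
  Position 2: 'i' -> vowel (running count: 1)
Total vowels: 1

1


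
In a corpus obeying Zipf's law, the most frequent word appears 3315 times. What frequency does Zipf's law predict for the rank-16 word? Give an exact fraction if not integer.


Zipf's law: freq(rank) = f1 / rank
f1 = 3315, rank = 16
freq = 3315 / 16
GCD(3315, 16) = 1
Simplified: 3315/16

3315/16


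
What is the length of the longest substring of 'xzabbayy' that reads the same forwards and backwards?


Scanning 'xzabbayy' for palindromic substrings.
Substring at positions 2-5: 'abba'.
Check: reverse('abba') = 'abba' -> palindrome confirmed.
Neighbouring characters ('z' / 'y') break symmetry, so it cannot extend further.
No longer palindromic substring exists; longest length = 4

4


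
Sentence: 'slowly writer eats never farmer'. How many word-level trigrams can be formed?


Word trigrams from [5] words:
  Trigram 1: (slowly writer eats)
  Trigram 2: (writer eats never)
  Trigram 3: (eats never farmer)
Total word trigrams: 5 - 2 = 3

3


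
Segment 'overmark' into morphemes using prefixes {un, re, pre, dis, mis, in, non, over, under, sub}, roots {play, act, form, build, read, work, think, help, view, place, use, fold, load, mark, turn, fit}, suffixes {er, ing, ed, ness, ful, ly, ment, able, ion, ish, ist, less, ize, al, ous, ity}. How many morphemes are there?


Segmenting 'overmark' against the inventory:
  'over' -> prefix (morpheme 1)
  'mark' -> root (morpheme 2)
Total morphemes: 2

2


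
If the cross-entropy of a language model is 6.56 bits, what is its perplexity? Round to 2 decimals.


Perplexity formula: PP = 2^H
H = 6.56
PP = 2^6.56
Decompose: 2^6.56 = 2^6 * 2^0.56
2^6 = 64, 2^0.56 ~ 1.4742692
PP ~ 64 * 1.4742692 = 94.3532288
Rounded to 2 decimals: 94.35

94.35


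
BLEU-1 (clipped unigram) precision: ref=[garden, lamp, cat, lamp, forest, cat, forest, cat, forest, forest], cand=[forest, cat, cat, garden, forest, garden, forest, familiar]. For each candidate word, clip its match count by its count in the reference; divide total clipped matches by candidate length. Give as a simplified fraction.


Reference word counts: {'cat': 3, 'forest': 4, 'garden': 1, 'lamp': 2}
Checking each candidate word (with clipping):
  'forest' -> in reference (ref count 4, used 1/4) -> match (matches: 1)
  'cat' -> in reference (ref count 3, used 1/3) -> match (matches: 2)
  'cat' -> in reference (ref count 3, used 2/3) -> match (matches: 3)
  'garden' -> in reference (ref count 1, used 1/1) -> match (matches: 4)
  'forest' -> in reference (ref count 4, used 2/4) -> match (matches: 5)
  'garden' -> ref count 1 already used up (1/1) -> clipped, no match (matches: 5)
  'forest' -> in reference (ref count 4, used 3/4) -> match (matches: 6)
  'familiar' -> not in reference -> no match (matches: 6)
Clipped matches: 6, Candidate length: 8
Precision = 6/8 = 3/4

3/4


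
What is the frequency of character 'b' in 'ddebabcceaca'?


Scanning 'ddebabcceaca' for 'b':
  Position 3: 'b' -> MATCH (count: 1)
  Position 5: 'b' -> MATCH (count: 2)
Total occurrences of 'b': 2

2


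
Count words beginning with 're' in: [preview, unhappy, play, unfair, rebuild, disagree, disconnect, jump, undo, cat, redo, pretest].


Checking each word for prefix 're':
  'preview' -> no (count: 0)
  'unhappy' -> no (count: 0)
  'play' -> no (count: 0)
  'unfair' -> no (count: 0)
  'rebuild' -> YES, starts with 're' (count: 1)
  'disagree' -> no (count: 1)
  'disconnect' -> no (count: 1)
  'jump' -> no (count: 1)
  'undo' -> no (count: 1)
  'cat' -> no (count: 1)
  'redo' -> YES, starts with 're' (count: 2)
  'pretest' -> no (count: 2)
Total with prefix 're': 2

2


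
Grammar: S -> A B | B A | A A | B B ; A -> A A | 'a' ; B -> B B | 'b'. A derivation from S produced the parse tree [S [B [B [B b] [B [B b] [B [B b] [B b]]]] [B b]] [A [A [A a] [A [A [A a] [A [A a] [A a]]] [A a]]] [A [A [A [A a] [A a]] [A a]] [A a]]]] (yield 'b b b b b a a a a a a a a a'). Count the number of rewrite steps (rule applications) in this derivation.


Every bracketed nonterminal node [X ...] in the tree is produced by exactly one rule application.
Reading the tree off as a leftmost derivation:
  Step 1: S  =>  B A   (applied S -> B A)
  Step 2: B A  =>  B B A   (applied B -> B B)
  Step 3: B B A  =>  B B B A   (applied B -> B B)
  Step 4: B B B A  =>  b B B A   (applied B -> b)
  Step 5: b B B A  =>  b B B B A   (applied B -> B B)
  Step 6: b B B B A  =>  b b B B A   (applied B -> b)
  Step 7: b b B B A  =>  b b B B B A   (applied B -> B B)
  Step 8: b b B B B A  =>  b b b B B A   (applied B -> b)
  Step 9: b b b B B A  =>  b b b b B A   (applied B -> b)
  Step 10: b b b b B A  =>  b b b b b A   (applied B -> b)
  Step 11: b b b b b A  =>  b b b b b A A   (applied A -> A A)
  Step 12: b b b b b A A  =>  b b b b b A A A   (applied A -> A A)
  Step 13: b b b b b A A A  =>  b b b b b a A A   (applied A -> a)
  Step 14: b b b b b a A A  =>  b b b b b a A A A   (applied A -> A A)
  Step 15: b b b b b a A A A  =>  b b b b b a A A A A   (applied A -> A A)
  Step 16: b b b b b a A A A A  =>  b b b b b a a A A A   (applied A -> a)
  Step 17: b b b b b a a A A A  =>  b b b b b a a A A A A   (applied A -> A A)
  Step 18: b b b b b a a A A A A  =>  b b b b b a a a A A A   (applied A -> a)
  Step 19: b b b b b a a a A A A  =>  b b b b b a a a a A A   (applied A -> a)
  Step 20: b b b b b a a a a A A  =>  b b b b b a a a a a A   (applied A -> a)
  Step 21: b b b b b a a a a a A  =>  b b b b b a a a a a A A   (applied A -> A A)
  Step 22: b b b b b a a a a a A A  =>  b b b b b a a a a a A A A   (applied A -> A A)
  Step 23: b b b b b a a a a a A A A  =>  b b b b b a a a a a A A A A   (applied A -> A A)
  Step 24: b b b b b a a a a a A A A A  =>  b b b b b a a a a a a A A A   (applied A -> a)
  Step 25: b b b b b a a a a a a A A A  =>  b b b b b a a a a a a a A A   (applied A -> a)
  Step 26: b b b b b a a a a a a a A A  =>  b b b b b a a a a a a a a A   (applied A -> a)
  Step 27: b b b b b a a a a a a a a A  =>  b b b b b a a a a a a a a a   (applied A -> a)
Final yield: b b b b b a a a a a a a a a
Total rewrite steps: 27

27


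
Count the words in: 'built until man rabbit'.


Counting words by splitting on spaces:
  Word 1: 'built'
  Word 2: 'until'
  Word 3: 'man'
  Word 4: 'rabbit'
Total words: 4

4


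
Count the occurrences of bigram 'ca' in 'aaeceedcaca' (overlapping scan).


Scanning 'aaeceedcaca' for bigram 'ca':
  Position 0: 'aa' -> no
  Position 1: 'ae' -> no
  Position 2: 'ec' -> no
  Position 3: 'ce' -> no
  Position 4: 'ee' -> no
  Position 5: 'ed' -> no
  Position 6: 'dc' -> no
  Position 7: 'ca' -> MATCH
  Position 8: 'ac' -> no
  Position 9: 'ca' -> MATCH
Total matches: 2

2


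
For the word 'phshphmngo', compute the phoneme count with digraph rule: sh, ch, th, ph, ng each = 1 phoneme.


Parsing 'phshphmngo' greedily, digraphs first:
  'ph' -> digraph (1 consonant phoneme) (phonemes so far: 1)
  'sh' -> digraph (1 consonant phoneme) (phonemes so far: 2)
  'ph' -> digraph (1 consonant phoneme) (phonemes so far: 3)
  'm' -> consonant phoneme (phonemes so far: 4)
  'ng' -> digraph (1 consonant phoneme) (phonemes so far: 5)
  'o' -> vowel phoneme (phonemes so far: 6)
Total phonemes: 6

6


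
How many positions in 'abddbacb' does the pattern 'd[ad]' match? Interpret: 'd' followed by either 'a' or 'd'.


Pattern: d[ad] means 'd' followed by either 'a' or 'd'.
Scanning 'abddbacb' position-by-position:
  Pos 0: window 'ab' -> no
  Pos 1: window 'bd' -> no
  Pos 2: window 'dd' -> MATCH
  Pos 3: window 'db' -> no
  Pos 4: window 'ba' -> no
  Pos 5: window 'ac' -> no
  Pos 6: window 'cb' -> no
  Pos 7: window 'b' -> no
Total matches: 1

1


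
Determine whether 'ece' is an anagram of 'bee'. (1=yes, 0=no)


Sort characters of 'ece': 'cee'
Sort characters of 'bee': 'bee'
Sorted forms differ -> they are NOT anagrams
Result: 0

0


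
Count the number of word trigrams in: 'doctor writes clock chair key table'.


Word trigrams from [6] words:
  Trigram 1: (doctor writes clock)
  Trigram 2: (writes clock chair)
  Trigram 3: (clock chair key)
  Trigram 4: (chair key table)
Total word trigrams: 6 - 2 = 4

4


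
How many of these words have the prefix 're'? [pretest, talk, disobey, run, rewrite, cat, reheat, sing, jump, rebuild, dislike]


Checking each word for prefix 're':
  'pretest' -> no (count: 0)
  'talk' -> no (count: 0)
  'disobey' -> no (count: 0)
  'run' -> no (count: 0)
  'rewrite' -> YES, starts with 're' (count: 1)
  'cat' -> no (count: 1)
  'reheat' -> YES, starts with 're' (count: 2)
  'sing' -> no (count: 2)
  'jump' -> no (count: 2)
  'rebuild' -> YES, starts with 're' (count: 3)
  'dislike' -> no (count: 3)
Total with prefix 're': 3

3


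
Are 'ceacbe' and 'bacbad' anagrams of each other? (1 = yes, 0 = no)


Sort characters of 'ceacbe': 'abccee'
Sort characters of 'bacbad': 'aabbcd'
Sorted forms differ -> they are NOT anagrams
Result: 0

0


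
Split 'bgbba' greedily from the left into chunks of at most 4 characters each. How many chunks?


'bgbba' has 5 characters.
Chunking with max size 4:
  Chunk 1: 'bgbb' (positions 0-3)
  Chunk 2: 'a' (positions 4-4)
Total chunks: ceil(5 / 4) = 2

2


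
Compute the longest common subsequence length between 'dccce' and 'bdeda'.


DP table for LCS of 'dccce' and 'bdeda':
       b  d  e  d  a
    0  0  0  0  0  0
  d 0  0  1  1  1  1
  c 0  0  1  1  1  1
  c 0  0  1  1  1  1
  c 0  0  1  1  1  1
  e 0  0  1  2  2  2
LCS: 'de'
LCS length = 2

2


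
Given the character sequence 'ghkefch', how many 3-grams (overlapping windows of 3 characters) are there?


String 'ghkefch' has length L = 7.
Number of overlapping n-grams = L - n + 1
Substituting: 7 - 3 + 1 = 5

5


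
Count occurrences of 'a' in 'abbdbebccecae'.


Scanning 'abbdbebccecae' for 'a':
  Position 0: 'a' -> MATCH (count: 1)
  Position 11: 'a' -> MATCH (count: 2)
Total occurrences of 'a': 2

2


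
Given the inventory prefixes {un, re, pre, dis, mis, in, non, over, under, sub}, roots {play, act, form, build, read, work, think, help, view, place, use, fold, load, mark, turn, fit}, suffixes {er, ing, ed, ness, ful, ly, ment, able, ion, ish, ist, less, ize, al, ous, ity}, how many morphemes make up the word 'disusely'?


Segmenting 'disusely' against the inventory:
  'dis' -> prefix (morpheme 1)
  'use' -> root (morpheme 2)
  'ly' -> suffix (morpheme 3)
Total morphemes: 3

3


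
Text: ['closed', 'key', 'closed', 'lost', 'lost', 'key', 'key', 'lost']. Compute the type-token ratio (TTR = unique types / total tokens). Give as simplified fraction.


Tokens: 8
Unique types: ('closed', 'key', 'lost') = 3
TTR = 3/8
Already in lowest terms.

3/8


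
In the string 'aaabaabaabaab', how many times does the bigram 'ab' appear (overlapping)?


Scanning 'aaabaabaabaab' for bigram 'ab':
  Position 0: 'aa' -> no
  Position 1: 'aa' -> no
  Position 2: 'ab' -> MATCH
  Position 3: 'ba' -> no
  Position 4: 'aa' -> no
  Position 5: 'ab' -> MATCH
  Position 6: 'ba' -> no
  Position 7: 'aa' -> no
  Position 8: 'ab' -> MATCH
  Position 9: 'ba' -> no
  Position 10: 'aa' -> no
  Position 11: 'ab' -> MATCH
Total matches: 4

4


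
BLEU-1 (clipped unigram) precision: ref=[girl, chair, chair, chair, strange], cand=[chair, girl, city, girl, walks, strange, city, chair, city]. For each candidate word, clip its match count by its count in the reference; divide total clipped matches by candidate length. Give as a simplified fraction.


Reference word counts: {'chair': 3, 'girl': 1, 'strange': 1}
Checking each candidate word (with clipping):
  'chair' -> in reference (ref count 3, used 1/3) -> match (matches: 1)
  'girl' -> in reference (ref count 1, used 1/1) -> match (matches: 2)
  'city' -> not in reference -> no match (matches: 2)
  'girl' -> ref count 1 already used up (1/1) -> clipped, no match (matches: 2)
  'walks' -> not in reference -> no match (matches: 2)
  'strange' -> in reference (ref count 1, used 1/1) -> match (matches: 3)
  'city' -> not in reference -> no match (matches: 3)
  'chair' -> in reference (ref count 3, used 2/3) -> match (matches: 4)
  'city' -> not in reference -> no match (matches: 4)
Clipped matches: 4, Candidate length: 9
Precision = 4/9

4/9


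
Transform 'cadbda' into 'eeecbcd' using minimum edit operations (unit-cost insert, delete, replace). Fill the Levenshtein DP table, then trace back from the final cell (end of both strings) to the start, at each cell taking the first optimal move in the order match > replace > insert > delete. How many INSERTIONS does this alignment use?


Edit distance = 6. Backtracking from cell (6, 7) with preference match > replace > insert > delete,
then listing the resulting alignment 'cadbda' -> 'eeecbcd' left to right:
  Step 1: insert 'e' [insertion #1]
  Step 2: replace c->e
  Step 3: replace a->e
  Step 4: replace d->c
  Step 5: keep 'b'
  Step 6: replace d->c
  Step 7: replace a->d
Total insertions: 1

1


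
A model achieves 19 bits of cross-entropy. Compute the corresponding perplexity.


Perplexity formula: PP = 2^H
H = 19
PP = 2^19
PP = 2^19 = 524288

524288


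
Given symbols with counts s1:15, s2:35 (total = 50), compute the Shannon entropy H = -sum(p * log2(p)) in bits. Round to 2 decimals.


Computing entropy H = -sum(p_i * log2(p_i)):
  s1: p = 15/50 = 0.3000, -p*log2(p) = 0.5211
  s2: p = 35/50 = 0.7000, -p*log2(p) = 0.3602
H = sum of terms = 0.8813
Rounded to 2 decimals: 0.88

0.88


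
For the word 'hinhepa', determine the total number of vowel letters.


Scanning each character of 'hinhepa':
  Position 1: 'h' -> consonant (running count: 0)
  Position 2: 'i' -> vowel (running count: 1)
  Position 3: 'n' -> consonant (running count: 1)
  Position 4: 'h' -> consonant (running count: 1)
  Position 5: 'e' -> vowel (running count: 2)
  Position 6: 'p' -> consonant (running count: 2)
  Position 7: 'a' -> vowel (running count: 3)
Total vowels: 3

3


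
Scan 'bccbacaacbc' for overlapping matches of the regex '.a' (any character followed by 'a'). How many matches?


Pattern: .a means any character followed by 'a'.
Scanning 'bccbacaacbc' position-by-position:
  Pos 0: window 'bc' -> no
  Pos 1: window 'cc' -> no
  Pos 2: window 'cb' -> no
  Pos 3: window 'ba' -> MATCH
  Pos 4: window 'ac' -> no
  Pos 5: window 'ca' -> MATCH
  Pos 6: window 'aa' -> MATCH
  Pos 7: window 'ac' -> no
  Pos 8: window 'cb' -> no
  Pos 9: window 'bc' -> no
  Pos 10: window 'c' -> no
Total matches: 3

3


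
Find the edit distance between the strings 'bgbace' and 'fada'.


Building DP table for s1='bgbace' (len 6) and s2='fada' (len 4):
       f  a  d  a
    0  1  2  3  4
  b 1  1  2  3  4
  g 2  2  2  3  4
  b 3  3  3  3  4
  a 4  4  3  4  3
  c 5  5  4  4  4
  e 6  6  5  5  5
Edit distance = dp[6][4] = 5

5


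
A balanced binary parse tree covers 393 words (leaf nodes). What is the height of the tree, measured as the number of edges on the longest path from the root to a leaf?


In a balanced binary tree with n leaves the deepest leaf is ceil(log2(n)) edges below the root.
log2(393) = 8.6184
ceil(8.6184) = 9
height (edges) = 9

9


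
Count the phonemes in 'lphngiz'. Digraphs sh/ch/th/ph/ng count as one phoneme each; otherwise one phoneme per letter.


Parsing 'lphngiz' greedily, digraphs first:
  'l' -> consonant phoneme (phonemes so far: 1)
  'ph' -> digraph (1 consonant phoneme) (phonemes so far: 2)
  'ng' -> digraph (1 consonant phoneme) (phonemes so far: 3)
  'i' -> vowel phoneme (phonemes so far: 4)
  'z' -> consonant phoneme (phonemes so far: 5)
Total phonemes: 5

5


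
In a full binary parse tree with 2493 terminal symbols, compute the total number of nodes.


Leaf nodes (terminals): 2493
Internal nodes = n - 1 = 2493 - 1 = 2492
Total = leaves + internal = 2493 + 2492 = 4985

4985


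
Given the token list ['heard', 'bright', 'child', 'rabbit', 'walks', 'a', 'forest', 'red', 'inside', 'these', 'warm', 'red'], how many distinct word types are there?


Listing all tokens and tracking unique types:
  Token 1: 'heard' -> NEW (unique so far: 1)
  Token 2: 'bright' -> NEW (unique so far: 2)
  Token 3: 'child' -> NEW (unique so far: 3)
  Token 4: 'rabbit' -> NEW (unique so far: 4)
  Token 5: 'walks' -> NEW (unique so far: 5)
  Token 6: 'a' -> NEW (unique so far: 6)
  Token 7: 'forest' -> NEW (unique so far: 7)
  Token 8: 'red' -> NEW (unique so far: 8)
  Token 9: 'inside' -> NEW (unique so far: 9)
  Token 10: 'these' -> NEW (unique so far: 10)
  Token 11: 'warm' -> NEW (unique so far: 11)
  Token 12: 'red' -> duplicate (unique so far: 11)
Unique types: ('a', 'bright', 'child', 'forest', 'heard', 'inside', 'rabbit', 'red', 'these', 'walks', 'warm')
Vocabulary size: 11

11


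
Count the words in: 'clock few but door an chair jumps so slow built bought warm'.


Counting words by splitting on spaces:
  Word 1: 'clock'
  Word 2: 'few'
  Word 3: 'but'
  Word 4: 'door'
  Word 5: 'an'
  Word 6: 'chair'
  Word 7: 'jumps'
  Word 8: 'so'
  Word 9: 'slow'
  Word 10: 'built'
  Word 11: 'bought'
  Word 12: 'warm'
Total words: 12

12


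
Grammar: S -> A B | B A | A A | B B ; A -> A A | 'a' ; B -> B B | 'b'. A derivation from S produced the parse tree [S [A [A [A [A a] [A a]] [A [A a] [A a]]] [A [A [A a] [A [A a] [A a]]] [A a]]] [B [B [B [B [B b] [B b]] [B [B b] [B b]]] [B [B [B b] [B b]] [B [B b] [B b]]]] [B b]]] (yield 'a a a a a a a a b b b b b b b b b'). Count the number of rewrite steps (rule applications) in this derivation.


Every bracketed nonterminal node [X ...] in the tree is produced by exactly one rule application.
Reading the tree off as a leftmost derivation:
  Step 1: S  =>  A B   (applied S -> A B)
  Step 2: A B  =>  A A B   (applied A -> A A)
  Step 3: A A B  =>  A A A B   (applied A -> A A)
  Step 4: A A A B  =>  A A A A B   (applied A -> A A)
  Step 5: A A A A B  =>  a A A A B   (applied A -> a)
  Step 6: a A A A B  =>  a a A A B   (applied A -> a)
  Step 7: a a A A B  =>  a a A A A B   (applied A -> A A)
  Step 8: a a A A A B  =>  a a a A A B   (applied A -> a)
  Step 9: a a a A A B  =>  a a a a A B   (applied A -> a)
  Step 10: a a a a A B  =>  a a a a A A B   (applied A -> A A)
  Step 11: a a a a A A B  =>  a a a a A A A B   (applied A -> A A)
  Step 12: a a a a A A A B  =>  a a a a a A A B   (applied A -> a)
  Step 13: a a a a a A A B  =>  a a a a a A A A B   (applied A -> A A)
  Step 14: a a a a a A A A B  =>  a a a a a a A A B   (applied A -> a)
  Step 15: a a a a a a A A B  =>  a a a a a a a A B   (applied A -> a)
  Step 16: a a a a a a a A B  =>  a a a a a a a a B   (applied A -> a)
  Step 17: a a a a a a a a B  =>  a a a a a a a a B B   (applied B -> B B)
  Step 18: a a a a a a a a B B  =>  a a a a a a a a B B B   (applied B -> B B)
  Step 19: a a a a a a a a B B B  =>  a a a a a a a a B B B B   (applied B -> B B)
  Step 20: a a a a a a a a B B B B  =>  a a a a a a a a B B B B B   (applied B -> B B)
  Step 21: a a a a a a a a B B B B B  =>  a a a a a a a a b B B B B   (applied B -> b)
  Step 22: a a a a a a a a b B B B B  =>  a a a a a a a a b b B B B   (applied B -> b)
  Step 23: a a a a a a a a b b B B B  =>  a a a a a a a a b b B B B B   (applied B -> B B)
  Step 24: a a a a a a a a b b B B B B  =>  a a a a a a a a b b b B B B   (applied B -> b)
  Step 25: a a a a a a a a b b b B B B  =>  a a a a a a a a b b b b B B   (applied B -> b)
  Step 26: a a a a a a a a b b b b B B  =>  a a a a a a a a b b b b B B B   (applied B -> B B)
  Step 27: a a a a a a a a b b b b B B B  =>  a a a a a a a a b b b b B B B B   (applied B -> B B)
  Step 28: a a a a a a a a b b b b B B B B  =>  a a a a a a a a b b b b b B B B   (applied B -> b)
  Step 29: a a a a a a a a b b b b b B B B  =>  a a a a a a a a b b b b b b B B   (applied B -> b)
  Step 30: a a a a a a a a b b b b b b B B  =>  a a a a a a a a b b b b b b B B B   (applied B -> B B)
  Step 31: a a a a a a a a b b b b b b B B B  =>  a a a a a a a a b b b b b b b B B   (applied B -> b)
  Step 32: a a a a a a a a b b b b b b b B B  =>  a a a a a a a a b b b b b b b b B   (applied B -> b)
  Step 33: a a a a a a a a b b b b b b b b B  =>  a a a a a a a a b b b b b b b b b   (applied B -> b)
Final yield: a a a a a a a a b b b b b b b b b
Total rewrite steps: 33

33


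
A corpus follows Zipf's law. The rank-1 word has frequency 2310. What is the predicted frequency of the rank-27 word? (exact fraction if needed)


Zipf's law: freq(rank) = f1 / rank
f1 = 2310, rank = 27
freq = 2310 / 27
GCD(2310, 27) = 3
Simplified: 770/9

770/9


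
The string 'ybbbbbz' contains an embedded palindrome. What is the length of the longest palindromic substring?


Scanning 'ybbbbbz' for palindromic substrings.
Substring at positions 1-5: 'bbbbb'.
Check: reverse('bbbbb') = 'bbbbb' -> palindrome confirmed.
Neighbouring characters ('y' / 'z') break symmetry, so it cannot extend further.
No longer palindromic substring exists; longest length = 5

5


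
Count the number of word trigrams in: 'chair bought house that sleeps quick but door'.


Word trigrams from [8] words:
  Trigram 1: (chair bought house)
  Trigram 2: (bought house that)
  Trigram 3: (house that sleeps)
  Trigram 4: (that sleeps quick)
  Trigram 5: (sleeps quick but)
  Trigram 6: (quick but door)
Total word trigrams: 8 - 2 = 6

6


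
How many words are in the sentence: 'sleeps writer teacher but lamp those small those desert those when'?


Counting words by splitting on spaces:
  Word 1: 'sleeps'
  Word 2: 'writer'
  Word 3: 'teacher'
  Word 4: 'but'
  Word 5: 'lamp'
  Word 6: 'those'
  Word 7: 'small'
  Word 8: 'those'
  Word 9: 'desert'
  Word 10: 'those'
  Word 11: 'when'
Total words: 11

11


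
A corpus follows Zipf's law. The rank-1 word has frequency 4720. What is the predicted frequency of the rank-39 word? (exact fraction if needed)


Zipf's law: freq(rank) = f1 / rank
f1 = 4720, rank = 39
freq = 4720 / 39
GCD(4720, 39) = 1
Simplified: 4720/39

4720/39


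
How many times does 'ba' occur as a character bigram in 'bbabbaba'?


Scanning 'bbabbaba' for bigram 'ba':
  Position 0: 'bb' -> no
  Position 1: 'ba' -> MATCH
  Position 2: 'ab' -> no
  Position 3: 'bb' -> no
  Position 4: 'ba' -> MATCH
  Position 5: 'ab' -> no
  Position 6: 'ba' -> MATCH
Total matches: 3

3


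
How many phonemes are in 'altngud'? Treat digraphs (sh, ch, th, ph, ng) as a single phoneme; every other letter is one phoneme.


Parsing 'altngud' greedily, digraphs first:
  'a' -> vowel phoneme (phonemes so far: 1)
  'l' -> consonant phoneme (phonemes so far: 2)
  't' -> consonant phoneme (phonemes so far: 3)
  'ng' -> digraph (1 consonant phoneme) (phonemes so far: 4)
  'u' -> vowel phoneme (phonemes so far: 5)
  'd' -> consonant phoneme (phonemes so far: 6)
Total phonemes: 6

6


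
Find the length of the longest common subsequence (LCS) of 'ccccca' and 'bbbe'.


DP table for LCS of 'ccccca' and 'bbbe':
       b  b  b  e
    0  0  0  0  0
  c 0  0  0  0  0
  c 0  0  0  0  0
  c 0  0  0  0  0
  c 0  0  0  0  0
  c 0  0  0  0  0
  a 0  0  0  0  0
LCS length = 0

0


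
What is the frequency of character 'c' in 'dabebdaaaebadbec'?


Scanning 'dabebdaaaebadbec' for 'c':
  Position 15: 'c' -> MATCH (count: 1)
Total occurrences of 'c': 1

1


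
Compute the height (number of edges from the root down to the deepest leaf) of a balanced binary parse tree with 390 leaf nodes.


In a balanced binary tree with n leaves the deepest leaf is ceil(log2(n)) edges below the root.
log2(390) = 8.6073
ceil(8.6073) = 9
height (edges) = 9

9


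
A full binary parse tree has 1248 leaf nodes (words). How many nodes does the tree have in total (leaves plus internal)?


Leaf nodes (terminals): 1248
Internal nodes = n - 1 = 1248 - 1 = 1247
Total = leaves + internal = 1248 + 1247 = 2495

2495


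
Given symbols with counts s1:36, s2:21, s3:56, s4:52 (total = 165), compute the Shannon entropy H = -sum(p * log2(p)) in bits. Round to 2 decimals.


Computing entropy H = -sum(p_i * log2(p_i)):
  s1: p = 36/165 = 0.2182, -p*log2(p) = 0.4792
  s2: p = 21/165 = 0.1273, -p*log2(p) = 0.3785
  s3: p = 56/165 = 0.3394, -p*log2(p) = 0.5291
  s4: p = 52/165 = 0.3152, -p*log2(p) = 0.5250
H = sum of terms = 1.9118
Rounded to 2 decimals: 1.91

1.91


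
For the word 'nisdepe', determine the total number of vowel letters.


Scanning each character of 'nisdepe':
  Position 1: 'n' -> consonant (running count: 0)
  Position 2: 'i' -> vowel (running count: 1)
  Position 3: 's' -> consonant (running count: 1)
  Position 4: 'd' -> consonant (running count: 1)
  Position 5: 'e' -> vowel (running count: 2)
  Position 6: 'p' -> consonant (running count: 2)
  Position 7: 'e' -> vowel (running count: 3)
Total vowels: 3

3


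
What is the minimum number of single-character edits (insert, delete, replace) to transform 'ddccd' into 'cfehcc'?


Building DP table for s1='ddccd' (len 5) and s2='cfehcc' (len 6):
       c  f  e  h  c  c
    0  1  2  3  4  5  6
  d 1  1  2  3  4  5  6
  d 2  2  2  3  4  5  6
  c 3  2  3  3  4  4  5
  c 4  3  3  4  4  4  4
  d 5  4  4  4  5  5  5
Edit distance = dp[5][6] = 5

5


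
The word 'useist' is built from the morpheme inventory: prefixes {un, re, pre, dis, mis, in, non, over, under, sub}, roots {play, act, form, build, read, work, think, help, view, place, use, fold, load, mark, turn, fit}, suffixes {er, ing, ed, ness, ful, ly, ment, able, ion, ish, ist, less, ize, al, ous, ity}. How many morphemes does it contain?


Segmenting 'useist' against the inventory:
  'use' -> root (morpheme 1)
  'ist' -> suffix (morpheme 2)
Total morphemes: 2

2


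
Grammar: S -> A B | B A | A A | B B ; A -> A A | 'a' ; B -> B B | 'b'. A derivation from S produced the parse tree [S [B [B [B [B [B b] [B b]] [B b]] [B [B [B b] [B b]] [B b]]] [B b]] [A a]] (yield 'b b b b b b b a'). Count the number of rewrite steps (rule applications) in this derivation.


Every bracketed nonterminal node [X ...] in the tree is produced by exactly one rule application.
Reading the tree off as a leftmost derivation:
  Step 1: S  =>  B A   (applied S -> B A)
  Step 2: B A  =>  B B A   (applied B -> B B)
  Step 3: B B A  =>  B B B A   (applied B -> B B)
  Step 4: B B B A  =>  B B B B A   (applied B -> B B)
  Step 5: B B B B A  =>  B B B B B A   (applied B -> B B)
  Step 6: B B B B B A  =>  b B B B B A   (applied B -> b)
  Step 7: b B B B B A  =>  b b B B B A   (applied B -> b)
  Step 8: b b B B B A  =>  b b b B B A   (applied B -> b)
  Step 9: b b b B B A  =>  b b b B B B A   (applied B -> B B)
  Step 10: b b b B B B A  =>  b b b B B B B A   (applied B -> B B)
  Step 11: b b b B B B B A  =>  b b b b B B B A   (applied B -> b)
  Step 12: b b b b B B B A  =>  b b b b b B B A   (applied B -> b)
  Step 13: b b b b b B B A  =>  b b b b b b B A   (applied B -> b)
  Step 14: b b b b b b B A  =>  b b b b b b b A   (applied B -> b)
  Step 15: b b b b b b b A  =>  b b b b b b b a   (applied A -> a)
Final yield: b b b b b b b a
Total rewrite steps: 15

15


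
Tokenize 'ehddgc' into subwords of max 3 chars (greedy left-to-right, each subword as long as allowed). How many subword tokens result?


'ehddgc' has 6 characters.
Chunking with max size 3:
  Chunk 1: 'ehd' (positions 0-2)
  Chunk 2: 'dgc' (positions 3-5)
Total chunks: ceil(6 / 3) = 2

2


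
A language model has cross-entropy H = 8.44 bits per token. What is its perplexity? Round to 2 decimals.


Perplexity formula: PP = 2^H
H = 8.44
PP = 2^8.44
Decompose: 2^8.44 = 2^8 * 2^0.44
2^8 = 256, 2^0.44 ~ 1.3566043
PP ~ 256 * 1.3566043 = 347.2907008
Rounded to 2 decimals: 347.29

347.29


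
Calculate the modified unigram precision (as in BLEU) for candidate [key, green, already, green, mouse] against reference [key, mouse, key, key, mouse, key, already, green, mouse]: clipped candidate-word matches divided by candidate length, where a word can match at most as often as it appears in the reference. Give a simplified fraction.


Reference word counts: {'already': 1, 'green': 1, 'key': 4, 'mouse': 3}
Checking each candidate word (with clipping):
  'key' -> in reference (ref count 4, used 1/4) -> match (matches: 1)
  'green' -> in reference (ref count 1, used 1/1) -> match (matches: 2)
  'already' -> in reference (ref count 1, used 1/1) -> match (matches: 3)
  'green' -> ref count 1 already used up (1/1) -> clipped, no match (matches: 3)
  'mouse' -> in reference (ref count 3, used 1/3) -> match (matches: 4)
Clipped matches: 4, Candidate length: 5
Precision = 4/5

4/5


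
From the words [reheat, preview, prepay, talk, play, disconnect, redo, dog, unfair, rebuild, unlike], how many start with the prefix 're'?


Checking each word for prefix 're':
  'reheat' -> YES, starts with 're' (count: 1)
  'preview' -> no (count: 1)
  'prepay' -> no (count: 1)
  'talk' -> no (count: 1)
  'play' -> no (count: 1)
  'disconnect' -> no (count: 1)
  'redo' -> YES, starts with 're' (count: 2)
  'dog' -> no (count: 2)
  'unfair' -> no (count: 2)
  'rebuild' -> YES, starts with 're' (count: 3)
  'unlike' -> no (count: 3)
Total with prefix 're': 3

3


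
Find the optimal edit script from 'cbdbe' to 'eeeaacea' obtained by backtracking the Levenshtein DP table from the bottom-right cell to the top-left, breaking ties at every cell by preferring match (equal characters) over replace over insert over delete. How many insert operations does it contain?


Edit distance = 7. Backtracking from cell (5, 8) with preference match > replace > insert > delete,
then listing the resulting alignment 'cbdbe' -> 'eeeaacea' left to right:
  Step 1: insert 'e' [insertion #1]
  Step 2: insert 'e' [insertion #2]
  Step 3: replace c->e
  Step 4: replace b->a
  Step 5: replace d->a
  Step 6: replace b->c
  Step 7: keep 'e'
  Step 8: insert 'a' [insertion #3]
Total insertions: 3

3


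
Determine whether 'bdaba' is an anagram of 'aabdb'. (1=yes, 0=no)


Sort characters of 'bdaba': 'aabbd'
Sort characters of 'aabdb': 'aabbd'
Sorted forms match -> they ARE anagrams
Result: 1

1


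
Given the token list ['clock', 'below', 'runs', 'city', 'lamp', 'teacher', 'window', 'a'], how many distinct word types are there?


Listing all tokens and tracking unique types:
  Token 1: 'clock' -> NEW (unique so far: 1)
  Token 2: 'below' -> NEW (unique so far: 2)
  Token 3: 'runs' -> NEW (unique so far: 3)
  Token 4: 'city' -> NEW (unique so far: 4)
  Token 5: 'lamp' -> NEW (unique so far: 5)
  Token 6: 'teacher' -> NEW (unique so far: 6)
  Token 7: 'window' -> NEW (unique so far: 7)
  Token 8: 'a' -> NEW (unique so far: 8)
Unique types: ('a', 'below', 'city', 'clock', 'lamp', 'runs', 'teacher', 'window')
Vocabulary size: 8

8


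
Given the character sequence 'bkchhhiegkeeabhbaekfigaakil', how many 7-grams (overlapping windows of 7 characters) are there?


String 'bkchhhiegkeeabhbaekfigaakil' has length L = 27.
Number of overlapping n-grams = L - n + 1
Substituting: 27 - 7 + 1 = 21

21


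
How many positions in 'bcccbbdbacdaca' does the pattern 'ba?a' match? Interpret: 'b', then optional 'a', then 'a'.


Pattern: ba?a means 'b', then optional 'a', then 'a'.
Scanning 'bcccbbdbacdaca' position-by-position:
  Pos 0: window 'bcc' -> no
  Pos 1: window 'ccc' -> no
  Pos 2: window 'ccb' -> no
  Pos 3: window 'cbb' -> no
  Pos 4: window 'bbd' -> no
  Pos 5: window 'bdb' -> no
  Pos 6: window 'dba' -> no
  Pos 7: window 'bac' -> MATCH
  Pos 8: window 'acd' -> no
  Pos 9: window 'cda' -> no
  Pos 10: window 'dac' -> no
  Pos 11: window 'aca' -> no
  Pos 12: window 'ca' -> no
  Pos 13: window 'a' -> no
Total matches: 1

1


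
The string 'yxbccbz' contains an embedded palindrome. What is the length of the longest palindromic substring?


Scanning 'yxbccbz' for palindromic substrings.
Substring at positions 2-5: 'bccb'.
Check: reverse('bccb') = 'bccb' -> palindrome confirmed.
Neighbouring characters ('x' / 'z') break symmetry, so it cannot extend further.
No longer palindromic substring exists; longest length = 4

4


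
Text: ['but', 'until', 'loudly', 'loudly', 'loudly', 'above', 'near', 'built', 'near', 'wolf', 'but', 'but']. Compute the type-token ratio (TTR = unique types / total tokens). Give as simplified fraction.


Tokens: 12
Unique types: ('above', 'built', 'but', 'loudly', 'near', 'until', 'wolf') = 7
TTR = 7/12
Already in lowest terms.

7/12


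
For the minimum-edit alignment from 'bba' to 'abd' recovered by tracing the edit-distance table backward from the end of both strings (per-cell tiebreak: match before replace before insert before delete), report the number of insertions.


Edit distance = 2. Backtracking from cell (3, 3) with preference match > replace > insert > delete,
then listing the resulting alignment 'bba' -> 'abd' left to right:
  Step 1: replace b->a
  Step 2: keep 'b'
  Step 3: replace a->d
Total insertions: 0

0


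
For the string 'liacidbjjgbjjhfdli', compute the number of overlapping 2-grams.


String 'liacidbjjgbjjhfdli' has length L = 18.
Number of overlapping n-grams = L - n + 1
Substituting: 18 - 2 + 1 = 17

17


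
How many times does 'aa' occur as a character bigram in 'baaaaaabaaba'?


Scanning 'baaaaaabaaba' for bigram 'aa':
  Position 0: 'ba' -> no
  Position 1: 'aa' -> MATCH
  Position 2: 'aa' -> MATCH
  Position 3: 'aa' -> MATCH
  Position 4: 'aa' -> MATCH
  Position 5: 'aa' -> MATCH
  Position 6: 'ab' -> no
  Position 7: 'ba' -> no
  Position 8: 'aa' -> MATCH
  Position 9: 'ab' -> no
  Position 10: 'ba' -> no
Total matches: 6

6


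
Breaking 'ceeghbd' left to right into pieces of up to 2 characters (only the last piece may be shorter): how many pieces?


'ceeghbd' has 7 characters.
Chunking with max size 2:
  Chunk 1: 'ce' (positions 0-1)
  Chunk 2: 'eg' (positions 2-3)
  Chunk 3: 'hb' (positions 4-5)
  Chunk 4: 'd' (positions 6-6)
Total chunks: ceil(7 / 2) = 4

4


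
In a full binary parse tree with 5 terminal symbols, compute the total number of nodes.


Leaf nodes (terminals): 5
Internal nodes = n - 1 = 5 - 1 = 4
Total = leaves + internal = 5 + 4 = 9

9


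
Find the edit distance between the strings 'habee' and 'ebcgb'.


Building DP table for s1='habee' (len 5) and s2='ebcgb' (len 5):
       e  b  c  g  b
    0  1  2  3  4  5
  h 1  1  2  3  4  5
  a 2  2  2  3  4  5
  b 3  3  2  3  4  4
  e 4  3  3  3  4  5
  e 5  4  4  4  4  5
Edit distance = dp[5][5] = 5

5


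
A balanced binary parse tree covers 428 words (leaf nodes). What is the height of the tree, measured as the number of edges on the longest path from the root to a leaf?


In a balanced binary tree with n leaves the deepest leaf is ceil(log2(n)) edges below the root.
log2(428) = 8.7415
ceil(8.7415) = 9
height (edges) = 9

9


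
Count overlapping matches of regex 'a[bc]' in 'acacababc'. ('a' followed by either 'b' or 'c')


Pattern: a[bc] means 'a' followed by either 'b' or 'c'.
Scanning 'acacababc' position-by-position:
  Pos 0: window 'ac' -> MATCH
  Pos 1: window 'ca' -> no
  Pos 2: window 'ac' -> MATCH
  Pos 3: window 'ca' -> no
  Pos 4: window 'ab' -> MATCH
  Pos 5: window 'ba' -> no
  Pos 6: window 'ab' -> MATCH
  Pos 7: window 'bc' -> no
  Pos 8: window 'c' -> no
Total matches: 4

4


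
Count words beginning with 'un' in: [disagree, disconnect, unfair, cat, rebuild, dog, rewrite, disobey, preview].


Checking each word for prefix 'un':
  'disagree' -> no (count: 0)
  'disconnect' -> no (count: 0)
  'unfair' -> YES, starts with 'un' (count: 1)
  'cat' -> no (count: 1)
  'rebuild' -> no (count: 1)
  'dog' -> no (count: 1)
  'rewrite' -> no (count: 1)
  'disobey' -> no (count: 1)
  'preview' -> no (count: 1)
Total with prefix 'un': 1

1


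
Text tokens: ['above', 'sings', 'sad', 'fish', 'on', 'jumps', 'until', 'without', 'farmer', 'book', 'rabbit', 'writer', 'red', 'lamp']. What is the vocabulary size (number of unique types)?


Listing all tokens and tracking unique types:
  Token 1: 'above' -> NEW (unique so far: 1)
  Token 2: 'sings' -> NEW (unique so far: 2)
  Token 3: 'sad' -> NEW (unique so far: 3)
  Token 4: 'fish' -> NEW (unique so far: 4)
  Token 5: 'on' -> NEW (unique so far: 5)
  Token 6: 'jumps' -> NEW (unique so far: 6)
  Token 7: 'until' -> NEW (unique so far: 7)
  Token 8: 'without' -> NEW (unique so far: 8)
  Token 9: 'farmer' -> NEW (unique so far: 9)
  Token 10: 'book' -> NEW (unique so far: 10)
  Token 11: 'rabbit' -> NEW (unique so far: 11)
  Token 12: 'writer' -> NEW (unique so far: 12)
  Token 13: 'red' -> NEW (unique so far: 13)
  Token 14: 'lamp' -> NEW (unique so far: 14)
Unique types: ('above', 'book', 'farmer', 'fish', 'jumps', 'lamp', 'on', 'rabbit', 'red', 'sad', 'sings', 'until', 'without', 'writer')
Vocabulary size: 14

14
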